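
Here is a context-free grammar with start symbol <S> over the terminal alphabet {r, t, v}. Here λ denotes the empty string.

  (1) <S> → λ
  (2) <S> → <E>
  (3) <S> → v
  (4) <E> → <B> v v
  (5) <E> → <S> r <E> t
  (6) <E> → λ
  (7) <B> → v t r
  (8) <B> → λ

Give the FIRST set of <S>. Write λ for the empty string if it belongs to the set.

{λ, r, v}

FIRST(<B>) = {λ, v}
FIRST(<S>) = {λ, r, v}  (via <E>)
FIRST(<E>) = {λ, r, v}  (via <B> v v, <S> r <E> t)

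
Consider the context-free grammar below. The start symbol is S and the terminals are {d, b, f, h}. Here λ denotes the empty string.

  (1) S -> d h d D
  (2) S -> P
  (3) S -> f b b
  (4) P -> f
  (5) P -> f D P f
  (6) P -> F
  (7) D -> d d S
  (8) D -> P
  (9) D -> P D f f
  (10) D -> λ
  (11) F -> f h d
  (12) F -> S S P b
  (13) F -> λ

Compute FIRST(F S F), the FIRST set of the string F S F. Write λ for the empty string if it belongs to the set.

FIRST(S) = {λ, b, d, f}  (via P)
FIRST(P) = {λ, b, d, f}  (via F)
FIRST(D) = {λ, b, d, f}  (via P, P D f f)
FIRST(F) = {λ, b, d, f}  (via S S P b)
FIRST(F S F): take FIRST of each symbol in turn, carrying on past any symbol whose FIRST contains λ; result {λ, b, d, f}.

{λ, b, d, f}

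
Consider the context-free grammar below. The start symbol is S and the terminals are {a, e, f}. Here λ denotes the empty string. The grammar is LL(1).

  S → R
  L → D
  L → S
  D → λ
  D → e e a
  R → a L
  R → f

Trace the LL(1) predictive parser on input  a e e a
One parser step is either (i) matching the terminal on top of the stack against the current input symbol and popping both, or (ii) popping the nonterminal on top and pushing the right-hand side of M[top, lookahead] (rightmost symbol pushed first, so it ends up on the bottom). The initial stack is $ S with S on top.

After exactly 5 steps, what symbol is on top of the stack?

     Stack  Input      Action
  1  $ S    a e e a $  expand S → R
  2  $ R    a e e a $  expand R → a L
  3  $ L a  a e e a $  match a
  4  $ L    e e a $    expand L → D
  5  $ D    e e a $    expand D → e e a
Stack after step 5: $ a e e (top = e).

e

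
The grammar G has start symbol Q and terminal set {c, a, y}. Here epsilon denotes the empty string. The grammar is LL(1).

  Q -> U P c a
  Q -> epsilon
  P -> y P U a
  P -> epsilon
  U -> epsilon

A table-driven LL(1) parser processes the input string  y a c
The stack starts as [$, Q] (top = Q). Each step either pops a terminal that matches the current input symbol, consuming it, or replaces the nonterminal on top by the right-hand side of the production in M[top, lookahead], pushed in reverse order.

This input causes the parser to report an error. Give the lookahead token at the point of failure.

     Stack          Input    Action
  1  $ Q            y a c $  expand Q -> U P c a
  2  $ a c P U      y a c $  expand U -> epsilon
  3  $ a c P        y a c $  expand P -> y P U a
  4  $ a c a U P y  y a c $  match y
  5  $ a c a U P    a c $    expand P -> epsilon
  6  $ a c a U      a c $    expand U -> epsilon
  7  $ a c a        a c $    match a
  8  $ a c          c $      match c
  9  $ a            $        error: top is terminal a but lookahead is $

$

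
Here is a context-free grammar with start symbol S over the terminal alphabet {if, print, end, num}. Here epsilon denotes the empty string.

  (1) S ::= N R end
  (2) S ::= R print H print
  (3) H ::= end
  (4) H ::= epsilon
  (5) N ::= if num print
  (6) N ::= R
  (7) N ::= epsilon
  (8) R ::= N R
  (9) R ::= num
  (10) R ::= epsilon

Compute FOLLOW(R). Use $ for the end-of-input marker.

{end, if, num, print}

FIRST(H): from H::=end we get {end}; from H::=epsilon we get {epsilon}. So FIRST(H) = {epsilon, end}.
FIRST(S): from S::=N R end we get {end, if, num}; from S::=R print H print we get {if, num, print}. So FIRST(S) = {end, if, num, print}.
FIRST(N): from N::=if num print we get {if}; from N::=R we get {epsilon, if, num}; from N::=epsilon we get {epsilon}. So FIRST(N) = {epsilon, if, num}.
FIRST(R): from R::=N R we get {epsilon, if, num}; from R::=num we get {num}; from R::=epsilon we get {epsilon}. So FIRST(R) = {epsilon, if, num}.
FOLLOW(S) includes $ since S is the start symbol.
FOLLOW(S): S appears on no right-hand side. Thus FOLLOW(S) = {$}.
FOLLOW(H): in S::=R print H print, H is followed by print with FIRST {print}. Thus FOLLOW(H) = {print}.
FOLLOW(N): in S::=N R end, N is followed by R end with FIRST {end, if, num}; in R::=N R, N is followed by R with FIRST {epsilon, if, num}; in R::=N R, the suffix after N is nullable, so FOLLOW(N) ⊇ FOLLOW(R) = {end, if, num, print}. Thus FOLLOW(N) = {end, if, num, print}.
FOLLOW(R): in S::=N R end, R is followed by end with FIRST {end}; in S::=R print H print, R is followed by print H print with FIRST {print}; in N::=R, the suffix after R is empty, so FOLLOW(R) ⊇ FOLLOW(N) = {end, if, num, print}; in R::=N R, the suffix after R is empty (adds nothing new). Thus FOLLOW(R) = {end, if, num, print}.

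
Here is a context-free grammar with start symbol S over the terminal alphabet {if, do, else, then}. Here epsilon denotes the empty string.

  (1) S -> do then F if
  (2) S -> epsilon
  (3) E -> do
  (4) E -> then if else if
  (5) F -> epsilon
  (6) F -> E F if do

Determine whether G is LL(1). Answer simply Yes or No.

Yes

FIRST(S) = {epsilon, do}
FIRST(E) = {do, then}
FIRST(F) = {epsilon, do, then}
FOLLOW(S) = {$}
FOLLOW(E) = {do, if, then}
FOLLOW(F) = {if}
Each cell of M receives at most one production.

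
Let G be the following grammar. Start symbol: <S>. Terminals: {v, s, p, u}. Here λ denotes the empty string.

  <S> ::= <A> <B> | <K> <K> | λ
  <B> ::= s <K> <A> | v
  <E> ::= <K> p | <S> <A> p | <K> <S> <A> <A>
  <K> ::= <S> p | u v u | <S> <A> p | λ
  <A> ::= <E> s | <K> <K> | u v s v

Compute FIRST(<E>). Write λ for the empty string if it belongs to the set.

FIRST(<B>) = {s, v}
FIRST(<S>) = {λ, p, s, u, v}  (via <A> <B>, <K> <K>)
FIRST(<E>) = {λ, p, s, u, v}  (via <K> p, <S> <A> p, <K> <S> <A> <A>)
FIRST(<K>) = {λ, p, s, u, v}  (via <S> p, <S> <A> p)
FIRST(<A>) = {λ, p, s, u, v}  (via <E> s, <K> <K>)

{λ, p, s, u, v}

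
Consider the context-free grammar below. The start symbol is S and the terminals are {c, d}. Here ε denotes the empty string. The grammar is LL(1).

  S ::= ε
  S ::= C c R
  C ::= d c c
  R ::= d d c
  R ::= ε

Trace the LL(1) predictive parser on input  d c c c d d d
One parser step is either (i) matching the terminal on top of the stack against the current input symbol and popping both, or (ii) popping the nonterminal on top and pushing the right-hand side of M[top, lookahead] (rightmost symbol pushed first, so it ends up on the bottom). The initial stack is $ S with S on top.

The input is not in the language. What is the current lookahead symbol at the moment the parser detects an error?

d

      Stack        Input            Action
   1  $ S          d c c c d d d $  expand S ::= C c R
   2  $ R c C      d c c c d d d $  expand C ::= d c c
   3  $ R c c c d  d c c c d d d $  match d
   4  $ R c c c    c c c d d d $    match c
   5  $ R c c      c c d d d $      match c
   6  $ R c        c d d d $        match c
   7  $ R          d d d $          expand R ::= d d c
   8  $ c d d      d d d $          match d
   9  $ c d        d d $            match d
  10  $ c          d $              error: top is terminal c but lookahead is d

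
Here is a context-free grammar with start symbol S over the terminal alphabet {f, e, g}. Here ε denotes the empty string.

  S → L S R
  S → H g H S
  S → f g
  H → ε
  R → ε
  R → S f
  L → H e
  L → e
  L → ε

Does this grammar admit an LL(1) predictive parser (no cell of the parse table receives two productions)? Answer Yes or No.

FIRST(S) = {e, f, g}
FIRST(H) = {ε}
FIRST(R) = {ε, e, f, g}
FIRST(L) = {ε, e}
FOLLOW(S) = {$, e, f, g}
FOLLOW(H) = {e, f, g}
FOLLOW(R) = {$, e, f, g}
FOLLOW(L) = {e, f, g}
Cell M[L, e] receives both L → H e and L → e and L → ε — the grammar is not LL(1).

No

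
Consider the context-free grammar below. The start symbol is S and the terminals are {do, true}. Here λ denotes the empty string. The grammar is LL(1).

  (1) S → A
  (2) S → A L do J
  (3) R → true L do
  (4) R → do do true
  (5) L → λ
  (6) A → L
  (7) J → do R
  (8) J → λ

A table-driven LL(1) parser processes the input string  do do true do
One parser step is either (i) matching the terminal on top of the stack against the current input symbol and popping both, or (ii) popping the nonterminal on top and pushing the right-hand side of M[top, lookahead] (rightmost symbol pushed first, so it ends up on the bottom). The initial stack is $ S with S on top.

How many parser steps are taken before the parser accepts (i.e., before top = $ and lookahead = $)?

step 1: stack=$ S  input=do do true do $  — expand S → A L do J
step 2: stack=$ J do L A  input=do do true do $  — expand A → L
step 3: stack=$ J do L L  input=do do true do $  — expand L → λ
step 4: stack=$ J do L  input=do do true do $  — expand L → λ
step 5: stack=$ J do  input=do do true do $  — match do
step 6: stack=$ J  input=do true do $  — expand J → do R
step 7: stack=$ R do  input=do true do $  — match do
step 8: stack=$ R  input=true do $  — expand R → true L do
step 9: stack=$ do L true  input=true do $  — match true
step 10: stack=$ do L  input=do $  — expand L → λ
step 11: stack=$ do  input=do $  — match do
Accept reached after 11 steps.

11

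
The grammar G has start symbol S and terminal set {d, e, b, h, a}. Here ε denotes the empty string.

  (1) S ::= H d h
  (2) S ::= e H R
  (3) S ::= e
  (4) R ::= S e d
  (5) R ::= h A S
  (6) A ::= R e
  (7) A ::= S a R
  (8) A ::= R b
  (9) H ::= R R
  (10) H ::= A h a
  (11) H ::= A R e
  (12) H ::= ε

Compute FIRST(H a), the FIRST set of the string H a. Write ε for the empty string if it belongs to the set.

{a, d, e, h}

FIRST(S) = {d, e, h}  (via H d h)
FIRST(R) = {d, e, h}  (via S e d)
FIRST(A) = {d, e, h}  (via R e, S a R, R b)
FIRST(H) = {ε, d, e, h}  (via R R, A h a, A R e)
FIRST(H a): take FIRST of each symbol in turn, carrying on past any symbol whose FIRST contains ε; result {a, d, e, h}.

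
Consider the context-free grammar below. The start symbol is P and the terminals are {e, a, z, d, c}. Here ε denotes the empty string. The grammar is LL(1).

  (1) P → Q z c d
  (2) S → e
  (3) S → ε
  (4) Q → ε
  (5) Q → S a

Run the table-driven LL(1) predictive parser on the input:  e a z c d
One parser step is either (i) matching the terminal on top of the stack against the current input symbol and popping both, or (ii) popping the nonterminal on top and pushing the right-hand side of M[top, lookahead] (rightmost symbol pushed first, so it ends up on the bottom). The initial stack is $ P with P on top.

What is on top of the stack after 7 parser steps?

step 1: stack=$ P  input=e a z c d $  — expand P → Q z c d
step 2: stack=$ d c z Q  input=e a z c d $  — expand Q → S a
step 3: stack=$ d c z a S  input=e a z c d $  — expand S → e
step 4: stack=$ d c z a e  input=e a z c d $  — match e
step 5: stack=$ d c z a  input=a z c d $  — match a
step 6: stack=$ d c z  input=z c d $  — match z
step 7: stack=$ d c  input=c d $  — match c
Stack after step 7: $ d (top = d).

d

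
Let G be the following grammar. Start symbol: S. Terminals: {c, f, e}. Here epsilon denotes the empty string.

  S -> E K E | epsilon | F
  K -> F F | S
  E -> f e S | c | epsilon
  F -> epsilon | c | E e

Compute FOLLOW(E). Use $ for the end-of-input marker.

{$, c, e, f}

FIRST(E): from E->f e S we get {f}; from E->c we get {c}; from E->epsilon we get {epsilon}. So FIRST(E) = {epsilon, c, f}.
FIRST(F): from F->epsilon we get {epsilon}; from F->c we get {c}; from F->E e we get {c, e, f}. So FIRST(F) = {epsilon, c, e, f}.
FIRST(S): from S->E K E we get {epsilon, c, e, f}; from S->epsilon we get {epsilon}; from S->F we get {epsilon, c, e, f}. So FIRST(S) = {epsilon, c, e, f}.
FIRST(K): from K->F F we get {epsilon, c, e, f}; from K->S we get {epsilon, c, e, f}. So FIRST(K) = {epsilon, c, e, f}.
FOLLOW(S) includes $ since S is the start symbol.
FOLLOW(S): in K->S, the suffix after S is empty, so FOLLOW(S) ⊇ FOLLOW(K) = {$, c, e, f}; in E->f e S, the suffix after S is empty, so FOLLOW(S) ⊇ FOLLOW(E) = {$, c, e, f}. Thus FOLLOW(S) = {$, c, e, f}.
FOLLOW(K): in S->E K E, K is followed by E with FIRST {epsilon, c, f}; in S->E K E, the suffix after K is nullable, so FOLLOW(K) ⊇ FOLLOW(S) = {$, c, e, f}. Thus FOLLOW(K) = {$, c, e, f}.
FOLLOW(E): in S->E K E (occurrence 1), E is followed by K E with FIRST {epsilon, c, e, f}; in S->E K E (occurrence 1), the suffix after E is nullable, so FOLLOW(E) ⊇ FOLLOW(S) = {$, c, e, f}; in S->E K E (occurrence 2), the suffix after E is empty, so FOLLOW(E) ⊇ FOLLOW(S) = {$, c, e, f}; in F->E e, E is followed by e with FIRST {e}. Thus FOLLOW(E) = {$, c, e, f}.
FOLLOW(F): in S->F, the suffix after F is empty, so FOLLOW(F) ⊇ FOLLOW(S) = {$, c, e, f}; in K->F F (occurrence 1), F is followed by F with FIRST {epsilon, c, e, f}; in K->F F (occurrence 1), the suffix after F is nullable, so FOLLOW(F) ⊇ FOLLOW(K) = {$, c, e, f}; in K->F F (occurrence 2), the suffix after F is empty, so FOLLOW(F) ⊇ FOLLOW(K) = {$, c, e, f}. Thus FOLLOW(F) = {$, c, e, f}.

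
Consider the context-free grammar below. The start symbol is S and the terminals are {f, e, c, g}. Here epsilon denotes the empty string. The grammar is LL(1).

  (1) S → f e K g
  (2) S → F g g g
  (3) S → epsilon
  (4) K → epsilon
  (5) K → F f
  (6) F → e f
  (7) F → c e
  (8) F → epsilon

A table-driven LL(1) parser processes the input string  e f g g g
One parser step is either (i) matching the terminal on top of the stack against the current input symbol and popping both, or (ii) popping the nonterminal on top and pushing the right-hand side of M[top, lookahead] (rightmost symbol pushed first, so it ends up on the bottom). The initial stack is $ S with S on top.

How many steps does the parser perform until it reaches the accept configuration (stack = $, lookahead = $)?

7

     Stack        Input        Action
  1  $ S          e f g g g $  expand S → F g g g
  2  $ g g g F    e f g g g $  expand F → e f
  3  $ g g g f e  e f g g g $  match e
  4  $ g g g f    f g g g $    match f
  5  $ g g g      g g g $      match g
  6  $ g g        g g $        match g
  7  $ g          g $          match g
Accept reached after 7 steps.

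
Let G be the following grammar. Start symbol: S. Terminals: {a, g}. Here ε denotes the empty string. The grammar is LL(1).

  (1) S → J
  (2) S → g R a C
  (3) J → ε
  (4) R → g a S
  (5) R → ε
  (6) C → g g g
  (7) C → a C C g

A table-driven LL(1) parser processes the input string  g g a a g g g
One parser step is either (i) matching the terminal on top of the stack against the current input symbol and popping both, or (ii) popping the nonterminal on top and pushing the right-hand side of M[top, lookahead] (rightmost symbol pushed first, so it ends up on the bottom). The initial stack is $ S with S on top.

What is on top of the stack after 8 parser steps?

step 1: stack=$ S  input=g g a a g g g $  — expand S → g R a C
step 2: stack=$ C a R g  input=g g a a g g g $  — match g
step 3: stack=$ C a R  input=g a a g g g $  — expand R → g a S
step 4: stack=$ C a S a g  input=g a a g g g $  — match g
step 5: stack=$ C a S a  input=a a g g g $  — match a
step 6: stack=$ C a S  input=a g g g $  — expand S → J
step 7: stack=$ C a J  input=a g g g $  — expand J → ε
step 8: stack=$ C a  input=a g g g $  — match a
Stack after step 8: $ C (top = C).

C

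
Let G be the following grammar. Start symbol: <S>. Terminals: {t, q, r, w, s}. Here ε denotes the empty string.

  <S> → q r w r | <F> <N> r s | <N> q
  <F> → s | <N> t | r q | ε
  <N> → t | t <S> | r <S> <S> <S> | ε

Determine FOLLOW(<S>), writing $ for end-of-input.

FIRST(<N>): from <N>→t we get {t}; from <N>→t <S> we get {t}; from <N>→r <S> <S> <S> we get {r}; from <N>→ε we get {ε}. So FIRST(<N>) = {ε, r, t}.
FIRST(<F>): from <F>→s we get {s}; from <F>→<N> t we get {r, t}; from <F>→r q we get {r}; from <F>→ε we get {ε}. So FIRST(<F>) = {ε, r, s, t}.
FIRST(<S>): from <S>→q r w r we get {q}; from <S>→<F> <N> r s we get {r, s, t}; from <S>→<N> q we get {q, r, t}. So FIRST(<S>) = {q, r, s, t}.
FOLLOW(<S>) includes $ since <S> is the start symbol.
FOLLOW(<F>): in <S>→<F> <N> r s, <F> is followed by <N> r s with FIRST {r, t}. Thus FOLLOW(<F>) = {r, t}.
FOLLOW(<N>): in <S>→<F> <N> r s, <N> is followed by r s with FIRST {r}; in <S>→<N> q, <N> is followed by q with FIRST {q}; in <F>→<N> t, <N> is followed by t with FIRST {t}. Thus FOLLOW(<N>) = {q, r, t}.
FOLLOW(<S>): in <N>→t <S>, the suffix after <S> is empty, so FOLLOW(<S>) ⊇ FOLLOW(<N>) = {q, r, t}; in <N>→r <S> <S> <S> (occurrence 1), <S> is followed by <S> <S> with FIRST {q, r, s, t}; in <N>→r <S> <S> <S> (occurrence 2), <S> is followed by <S> with FIRST {q, r, s, t}; in <N>→r <S> <S> <S> (occurrence 3), the suffix after <S> is empty, so FOLLOW(<S>) ⊇ FOLLOW(<N>) = {q, r, t}. Thus FOLLOW(<S>) = {$, q, r, s, t}.

{$, q, r, s, t}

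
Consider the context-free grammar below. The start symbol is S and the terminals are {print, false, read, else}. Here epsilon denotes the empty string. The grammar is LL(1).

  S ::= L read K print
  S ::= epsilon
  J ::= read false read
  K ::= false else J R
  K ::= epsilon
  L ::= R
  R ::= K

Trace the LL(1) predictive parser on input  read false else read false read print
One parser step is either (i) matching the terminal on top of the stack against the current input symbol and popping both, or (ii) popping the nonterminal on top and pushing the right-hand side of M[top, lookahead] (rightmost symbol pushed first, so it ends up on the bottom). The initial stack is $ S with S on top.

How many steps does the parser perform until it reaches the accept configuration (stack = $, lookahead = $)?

15

      Stack                      Input                                    Action
   1  $ S                        read false else read false read print $  expand S ::= L read K print
   2  $ print K read L           read false else read false read print $  expand L ::= R
   3  $ print K read R           read false else read false read print $  expand R ::= K
   4  $ print K read K           read false else read false read print $  expand K ::= epsilon
   5  $ print K read             read false else read false read print $  match read
   6  $ print K                  false else read false read print $       expand K ::= false else J R
   7  $ print R J else false     false else read false read print $       match false
   8  $ print R J else           else read false read print $             match else
   9  $ print R J                read false read print $                  expand J ::= read false read
  10  $ print R read false read  read false read print $                  match read
  11  $ print R read false       false read print $                       match false
  12  $ print R read             read print $                             match read
  13  $ print R                  print $                                  expand R ::= K
  14  $ print K                  print $                                  expand K ::= epsilon
  15  $ print                    print $                                  match print
Accept reached after 15 steps.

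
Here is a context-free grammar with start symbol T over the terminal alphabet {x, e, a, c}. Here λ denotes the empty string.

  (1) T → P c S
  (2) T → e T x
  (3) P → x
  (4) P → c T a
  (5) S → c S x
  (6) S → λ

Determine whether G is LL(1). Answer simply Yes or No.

FIRST(T) = {c, e, x}
FIRST(P) = {c, x}
FIRST(S) = {λ, c}
FOLLOW(T) = {$, a, x}
FOLLOW(P) = {c}
FOLLOW(S) = {$, a, x}
Each cell of M receives at most one production.

Yes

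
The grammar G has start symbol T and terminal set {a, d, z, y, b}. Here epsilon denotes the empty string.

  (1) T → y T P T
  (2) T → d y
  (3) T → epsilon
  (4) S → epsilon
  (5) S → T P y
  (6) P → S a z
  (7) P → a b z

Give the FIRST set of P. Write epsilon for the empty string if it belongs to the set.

FIRST(T) = {epsilon, d, y}
FIRST(S) = {epsilon, a, d, y}  (via T P y)
FIRST(P) = {a, d, y}  (via S a z)

{a, d, y}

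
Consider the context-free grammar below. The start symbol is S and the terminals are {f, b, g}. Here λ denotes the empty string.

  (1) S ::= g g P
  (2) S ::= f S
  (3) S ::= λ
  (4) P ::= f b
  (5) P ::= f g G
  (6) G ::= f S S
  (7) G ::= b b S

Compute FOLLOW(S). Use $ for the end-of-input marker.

{$, f, g}

FIRST(S): from S::=g g P we get {g}; from S::=f S we get {f}; from S::=λ we get {λ}. So FIRST(S) = {λ, f, g}.
FIRST(P): from P::=f b we get {f}; from P::=f g G we get {f}. So FIRST(P) = {f}.
FIRST(G): from G::=f S S we get {f}; from G::=b b S we get {b}. So FIRST(G) = {b, f}.
FOLLOW(S) includes $ since S is the start symbol.
FOLLOW(S): in S::=f S, the suffix after S is empty (adds nothing new); in G::=f S S (occurrence 1), S is followed by S with FIRST {λ, f, g}; in G::=f S S (occurrence 1), the suffix after S is nullable, so FOLLOW(S) ⊇ FOLLOW(G) = {$, f, g}; in G::=f S S (occurrence 2), the suffix after S is empty, so FOLLOW(S) ⊇ FOLLOW(G) = {$, f, g}; in G::=b b S, the suffix after S is empty, so FOLLOW(S) ⊇ FOLLOW(G) = {$, f, g}. Thus FOLLOW(S) = {$, f, g}.
FOLLOW(P): in S::=g g P, the suffix after P is empty, so FOLLOW(P) ⊇ FOLLOW(S) = {$, f, g}. Thus FOLLOW(P) = {$, f, g}.
FOLLOW(G): in P::=f g G, the suffix after G is empty, so FOLLOW(G) ⊇ FOLLOW(P) = {$, f, g}. Thus FOLLOW(G) = {$, f, g}.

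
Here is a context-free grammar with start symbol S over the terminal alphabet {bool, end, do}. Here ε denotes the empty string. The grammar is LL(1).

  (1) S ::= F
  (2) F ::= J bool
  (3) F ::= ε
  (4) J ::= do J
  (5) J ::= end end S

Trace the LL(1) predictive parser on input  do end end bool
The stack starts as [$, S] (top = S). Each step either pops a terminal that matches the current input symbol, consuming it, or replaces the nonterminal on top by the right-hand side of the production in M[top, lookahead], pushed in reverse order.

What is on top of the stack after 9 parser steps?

     Stack             Input              Action
  1  $ S               do end end bool $  expand S ::= F
  2  $ F               do end end bool $  expand F ::= J bool
  3  $ bool J          do end end bool $  expand J ::= do J
  4  $ bool J do       do end end bool $  match do
  5  $ bool J          end end bool $     expand J ::= end end S
  6  $ bool S end end  end end bool $     match end
  7  $ bool S end      end bool $         match end
  8  $ bool S          bool $             expand S ::= F
  9  $ bool F          bool $             expand F ::= ε
Stack after step 9: $ bool (top = bool).

bool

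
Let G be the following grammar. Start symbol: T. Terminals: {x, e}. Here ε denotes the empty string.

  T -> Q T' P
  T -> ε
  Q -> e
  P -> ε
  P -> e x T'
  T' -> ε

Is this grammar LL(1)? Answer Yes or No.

Yes

FIRST(T) = {ε, e}
FIRST(Q) = {e}
FIRST(P) = {ε, e}
FIRST(T') = {ε}
FOLLOW(T) = {$}
FOLLOW(Q) = {$, e}
FOLLOW(P) = {$}
FOLLOW(T') = {$, e}
Each cell of M receives at most one production.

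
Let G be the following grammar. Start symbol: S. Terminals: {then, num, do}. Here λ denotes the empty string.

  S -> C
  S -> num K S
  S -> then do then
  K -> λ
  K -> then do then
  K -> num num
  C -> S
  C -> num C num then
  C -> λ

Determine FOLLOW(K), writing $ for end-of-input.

{$, num, then}

FIRST(K) = {λ, num, then}
FIRST(S) = {λ, num, then}  (via C)
FIRST(C) = {λ, num, then}  (via S)
FOLLOW(S) includes $ since S is the start symbol.
FOLLOW(S): in S->num K S, the suffix after S is empty (adds nothing new); in C->S, the suffix after S is empty, so FOLLOW(S) ⊇ FOLLOW(C) = {$, num}. Thus FOLLOW(S) = {$, num}.
FOLLOW(K): in S->num K S, K is followed by S with FIRST {λ, num, then}; in S->num K S, the suffix after K is nullable, so FOLLOW(K) ⊇ FOLLOW(S) = {$, num}. Thus FOLLOW(K) = {$, num, then}.
FOLLOW(C): in S->C, the suffix after C is empty, so FOLLOW(C) ⊇ FOLLOW(S) = {$, num}; in C->num C num then, C is followed by num then with FIRST {num}. Thus FOLLOW(C) = {$, num}.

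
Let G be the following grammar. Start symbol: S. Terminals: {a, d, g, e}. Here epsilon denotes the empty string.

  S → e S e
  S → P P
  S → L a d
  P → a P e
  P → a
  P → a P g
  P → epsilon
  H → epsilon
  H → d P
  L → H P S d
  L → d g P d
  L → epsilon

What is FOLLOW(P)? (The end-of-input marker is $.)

{$, a, d, e, g}

FIRST(P): from P→a P e we get {a}; from P→a we get {a}; from P→a P g we get {a}; from P→epsilon we get {epsilon}. So FIRST(P) = {epsilon, a}.
FIRST(H): from H→epsilon we get {epsilon}; from H→d P we get {d}. So FIRST(H) = {epsilon, d}.
FIRST(S): from S→e S e we get {e}; from S→P P we get {epsilon, a}; from S→L a d we get {a, d, e}. So FIRST(S) = {epsilon, a, d, e}.
FIRST(L): from L→H P S d we get {a, d, e}; from L→d g P d we get {d}; from L→epsilon we get {epsilon}. So FIRST(L) = {epsilon, a, d, e}.
FOLLOW(S) includes $ since S is the start symbol.
FOLLOW(S): in S→e S e, S is followed by e with FIRST {e}; in L→H P S d, S is followed by d with FIRST {d}. Thus FOLLOW(S) = {$, d, e}.
FOLLOW(H): in L→H P S d, H is followed by P S d with FIRST {a, d, e}. Thus FOLLOW(H) = {a, d, e}.
FOLLOW(P): in S→P P (occurrence 1), P is followed by P with FIRST {epsilon, a}; in S→P P (occurrence 1), the suffix after P is nullable, so FOLLOW(P) ⊇ FOLLOW(S) = {$, d, e}; in S→P P (occurrence 2), the suffix after P is empty, so FOLLOW(P) ⊇ FOLLOW(S) = {$, d, e}; in P→a P e, P is followed by e with FIRST {e}; in P→a P g, P is followed by g with FIRST {g}; in H→d P, the suffix after P is empty, so FOLLOW(P) ⊇ FOLLOW(H) = {a, d, e}; in L→H P S d, P is followed by S d with FIRST {a, d, e}; in L→d g P d, P is followed by d with FIRST {d}. Thus FOLLOW(P) = {$, a, d, e, g}.
FOLLOW(L): in S→L a d, L is followed by a d with FIRST {a}. Thus FOLLOW(L) = {a}.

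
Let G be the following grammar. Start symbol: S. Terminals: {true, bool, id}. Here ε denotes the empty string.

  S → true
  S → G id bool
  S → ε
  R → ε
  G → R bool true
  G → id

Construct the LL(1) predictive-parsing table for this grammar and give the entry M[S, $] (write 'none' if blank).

FIRST(R) = {ε}
FIRST(G) = {bool, id}  (via R bool true)
FIRST(S) = {ε, bool, id, true}  (via G id bool)
FOLLOW(S) includes $ since S is the start symbol.
FOLLOW(S): S appears on no right-hand side. Thus FOLLOW(S) = {$}.
For S → true: FIRST(true) = {true}, so it goes in M[S, t] for t ∈ {true}.
For S → G id bool: FIRST(G id bool) = {bool, id}, so it goes in M[S, t] for t ∈ {bool, id}.
For S → ε: FIRST(ε) = {ε}, so it goes in M[S, t] for t ∈ {}; since ε ∈ FIRST, also for every t ∈ FOLLOW(S) = {$}.

S → ε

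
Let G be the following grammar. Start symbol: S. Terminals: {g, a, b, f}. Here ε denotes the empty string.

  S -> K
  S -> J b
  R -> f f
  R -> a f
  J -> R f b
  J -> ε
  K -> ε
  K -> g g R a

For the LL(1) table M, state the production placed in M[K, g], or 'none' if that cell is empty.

FIRST(R): from R->f f we get {f}; from R->a f we get {a}. So FIRST(R) = {a, f}.
FIRST(K): from K->ε we get {ε}; from K->g g R a we get {g}. So FIRST(K) = {ε, g}.
FIRST(J): from J->R f b we get {a, f}; from J->ε we get {ε}. So FIRST(J) = {ε, a, f}.
FIRST(S): from S->K we get {ε, g}; from S->J b we get {a, b, f}. So FIRST(S) = {ε, a, b, f, g}.
FOLLOW(S) includes $ since S is the start symbol.
FOLLOW(S): S appears on no right-hand side. Thus FOLLOW(S) = {$}.
FOLLOW(K): in S->K, the suffix after K is empty, so FOLLOW(K) ⊇ FOLLOW(S) = {$}. Thus FOLLOW(K) = {$}.
For K -> ε: FIRST(ε) = {ε}, so it goes in M[K, t] for t ∈ {}; since ε ∈ FIRST, also for every t ∈ FOLLOW(K) = {$}.
For K -> g g R a: FIRST(g g R a) = {g}, so it goes in M[K, t] for t ∈ {g}.

K -> g g R a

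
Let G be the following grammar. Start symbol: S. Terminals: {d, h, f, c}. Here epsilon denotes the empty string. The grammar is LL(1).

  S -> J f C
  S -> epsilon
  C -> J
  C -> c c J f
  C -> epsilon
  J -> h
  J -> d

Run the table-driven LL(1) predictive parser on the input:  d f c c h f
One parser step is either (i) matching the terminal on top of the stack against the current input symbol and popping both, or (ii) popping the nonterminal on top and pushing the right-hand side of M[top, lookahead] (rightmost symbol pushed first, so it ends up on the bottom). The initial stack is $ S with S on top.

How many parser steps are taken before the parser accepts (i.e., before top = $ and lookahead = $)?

10

step 1: stack=$ S  input=d f c c h f $  — expand S -> J f C
step 2: stack=$ C f J  input=d f c c h f $  — expand J -> d
step 3: stack=$ C f d  input=d f c c h f $  — match d
step 4: stack=$ C f  input=f c c h f $  — match f
step 5: stack=$ C  input=c c h f $  — expand C -> c c J f
step 6: stack=$ f J c c  input=c c h f $  — match c
step 7: stack=$ f J c  input=c h f $  — match c
step 8: stack=$ f J  input=h f $  — expand J -> h
step 9: stack=$ f h  input=h f $  — match h
step 10: stack=$ f  input=f $  — match f
Accept reached after 10 steps.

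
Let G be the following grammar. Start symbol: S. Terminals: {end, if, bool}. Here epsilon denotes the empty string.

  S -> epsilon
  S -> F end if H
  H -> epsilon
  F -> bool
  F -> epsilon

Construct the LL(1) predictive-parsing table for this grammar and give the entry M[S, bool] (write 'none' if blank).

FIRST(H): from H->epsilon we get {epsilon}. So FIRST(H) = {epsilon}.
FIRST(F): from F->bool we get {bool}; from F->epsilon we get {epsilon}. So FIRST(F) = {epsilon, bool}.
FIRST(S): from S->epsilon we get {epsilon}; from S->F end if H we get {bool, end}. So FIRST(S) = {epsilon, bool, end}.
FOLLOW(S) includes $ since S is the start symbol.
FOLLOW(S): S appears on no right-hand side. Thus FOLLOW(S) = {$}.
For S -> epsilon: FIRST(epsilon) = {epsilon}, so it goes in M[S, t] for t ∈ {}; since epsilon ∈ FIRST, also for every t ∈ FOLLOW(S) = {$}.
For S -> F end if H: FIRST(F end if H) = {bool, end}, so it goes in M[S, t] for t ∈ {bool, end}.

S -> F end if H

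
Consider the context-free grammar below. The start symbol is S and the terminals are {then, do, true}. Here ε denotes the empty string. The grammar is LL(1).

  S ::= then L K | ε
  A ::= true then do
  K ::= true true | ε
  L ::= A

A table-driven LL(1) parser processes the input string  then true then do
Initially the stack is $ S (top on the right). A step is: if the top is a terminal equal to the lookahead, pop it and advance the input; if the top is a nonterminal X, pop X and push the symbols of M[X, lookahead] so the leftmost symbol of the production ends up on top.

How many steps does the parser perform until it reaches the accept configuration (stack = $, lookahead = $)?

step 1: stack=$ S  input=then true then do $  — expand S ::= then L K
step 2: stack=$ K L then  input=then true then do $  — match then
step 3: stack=$ K L  input=true then do $  — expand L ::= A
step 4: stack=$ K A  input=true then do $  — expand A ::= true then do
step 5: stack=$ K do then true  input=true then do $  — match true
step 6: stack=$ K do then  input=then do $  — match then
step 7: stack=$ K do  input=do $  — match do
step 8: stack=$ K  input=$  — expand K ::= ε
Accept reached after 8 steps.

8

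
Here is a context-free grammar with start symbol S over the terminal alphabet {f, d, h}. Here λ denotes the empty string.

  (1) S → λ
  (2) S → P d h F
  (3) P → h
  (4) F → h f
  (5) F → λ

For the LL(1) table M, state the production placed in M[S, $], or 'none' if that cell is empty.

S → λ

FIRST(P) = {h}
FIRST(F) = {λ, h}
FIRST(S) = {λ, h}  (via P d h F)
FOLLOW(S) includes $ since S is the start symbol.
FOLLOW(S): S appears on no right-hand side. Thus FOLLOW(S) = {$}.
For S → λ: FIRST(λ) = {λ}, so it goes in M[S, t] for t ∈ {}; since λ ∈ FIRST, also for every t ∈ FOLLOW(S) = {$}.
For S → P d h F: FIRST(P d h F) = {h}, so it goes in M[S, t] for t ∈ {h}.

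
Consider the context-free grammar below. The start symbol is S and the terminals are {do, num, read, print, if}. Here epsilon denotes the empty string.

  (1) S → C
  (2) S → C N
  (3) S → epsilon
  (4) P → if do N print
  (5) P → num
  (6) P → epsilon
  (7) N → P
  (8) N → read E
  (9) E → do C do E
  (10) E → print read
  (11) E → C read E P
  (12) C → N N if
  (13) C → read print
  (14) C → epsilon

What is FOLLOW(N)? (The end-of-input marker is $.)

FIRST(P): from P→if do N print we get {if}; from P→num we get {num}; from P→epsilon we get {epsilon}. So FIRST(P) = {epsilon, if, num}.
FIRST(N): from N→P we get {epsilon, if, num}; from N→read E we get {read}. So FIRST(N) = {epsilon, if, num, read}.
FIRST(C): from C→N N if we get {if, num, read}; from C→read print we get {read}; from C→epsilon we get {epsilon}. So FIRST(C) = {epsilon, if, num, read}.
FIRST(S): from S→C we get {epsilon, if, num, read}; from S→C N we get {epsilon, if, num, read}; from S→epsilon we get {epsilon}. So FIRST(S) = {epsilon, if, num, read}.
FIRST(E): from E→do C do E we get {do}; from E→print read we get {print}; from E→C read E P we get {if, num, read}. So FIRST(E) = {do, if, num, print, read}.
FOLLOW(S) includes $ since S is the start symbol.
FOLLOW(S): S appears on no right-hand side. Thus FOLLOW(S) = {$}.
FOLLOW(N): in S→C N, the suffix after N is empty, so FOLLOW(N) ⊇ FOLLOW(S) = {$}; in P→if do N print, N is followed by print with FIRST {print}; in C→N N if (occurrence 1), N is followed by N if with FIRST {if, num, read}; in C→N N if (occurrence 2), N is followed by if with FIRST {if}. Thus FOLLOW(N) = {$, if, num, print, read}.
FOLLOW(E): in N→read E, the suffix after E is empty, so FOLLOW(E) ⊇ FOLLOW(N) = {$, if, num, print, read}; in E→do C do E, the suffix after E is empty (adds nothing new); in E→C read E P, E is followed by P with FIRST {epsilon, if, num}; in E→C read E P, the suffix after E is nullable (adds nothing new). Thus FOLLOW(E) = {$, if, num, print, read}.
FOLLOW(P): in N→P, the suffix after P is empty, so FOLLOW(P) ⊇ FOLLOW(N) = {$, if, num, print, read}; in E→C read E P, the suffix after P is empty, so FOLLOW(P) ⊇ FOLLOW(E) = {$, if, num, print, read}. Thus FOLLOW(P) = {$, if, num, print, read}.
FOLLOW(C): in S→C, the suffix after C is empty, so FOLLOW(C) ⊇ FOLLOW(S) = {$}; in S→C N, C is followed by N with FIRST {epsilon, if, num, read}; in S→C N, the suffix after C is nullable, so FOLLOW(C) ⊇ FOLLOW(S) = {$}; in E→do C do E, C is followed by do E with FIRST {do}; in E→C read E P, C is followed by read E P with FIRST {read}. Thus FOLLOW(C) = {$, do, if, num, read}.

{$, if, num, print, read}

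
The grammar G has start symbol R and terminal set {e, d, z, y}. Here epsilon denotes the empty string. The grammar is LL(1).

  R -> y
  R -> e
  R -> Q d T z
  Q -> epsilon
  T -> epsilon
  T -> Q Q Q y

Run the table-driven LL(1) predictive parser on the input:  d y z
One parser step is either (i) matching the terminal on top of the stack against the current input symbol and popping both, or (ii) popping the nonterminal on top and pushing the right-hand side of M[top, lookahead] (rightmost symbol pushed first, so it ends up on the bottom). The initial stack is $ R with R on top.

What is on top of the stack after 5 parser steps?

     Stack        Input    Action
  1  $ R          d y z $  expand R -> Q d T z
  2  $ z T d Q    d y z $  expand Q -> epsilon
  3  $ z T d      d y z $  match d
  4  $ z T        y z $    expand T -> Q Q Q y
  5  $ z y Q Q Q  y z $    expand Q -> epsilon
Stack after step 5: $ z y Q Q (top = Q).

Q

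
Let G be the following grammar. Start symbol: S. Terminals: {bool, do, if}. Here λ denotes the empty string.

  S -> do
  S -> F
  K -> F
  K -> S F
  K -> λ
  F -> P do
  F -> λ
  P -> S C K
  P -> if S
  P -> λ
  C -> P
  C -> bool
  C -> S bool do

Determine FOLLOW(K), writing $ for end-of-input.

FIRST(S): from S->do we get {do}; from S->F we get {λ, bool, do, if}. So FIRST(S) = {λ, bool, do, if}.
FIRST(K): from K->F we get {λ, bool, do, if}; from K->S F we get {λ, bool, do, if}; from K->λ we get {λ}. So FIRST(K) = {λ, bool, do, if}.
FIRST(F): from F->P do we get {bool, do, if}; from F->λ we get {λ}. So FIRST(F) = {λ, bool, do, if}.
FIRST(P): from P->S C K we get {λ, bool, do, if}; from P->if S we get {if}; from P->λ we get {λ}. So FIRST(P) = {λ, bool, do, if}.
FIRST(C): from C->P we get {λ, bool, do, if}; from C->bool we get {bool}; from C->S bool do we get {bool, do, if}. So FIRST(C) = {λ, bool, do, if}.
FOLLOW(S) includes $ since S is the start symbol.
FOLLOW(S): in K->S F, S is followed by F with FIRST {λ, bool, do, if}; in K->S F, the suffix after S is nullable, so FOLLOW(S) ⊇ FOLLOW(K) = {bool, do, if}; in P->S C K, S is followed by C K with FIRST {λ, bool, do, if}; in P->S C K, the suffix after S is nullable, so FOLLOW(S) ⊇ FOLLOW(P) = {bool, do, if}; in P->if S, the suffix after S is empty, so FOLLOW(S) ⊇ FOLLOW(P) = {bool, do, if}; in C->S bool do, S is followed by bool do with FIRST {bool}. Thus FOLLOW(S) = {$, bool, do, if}.
FOLLOW(K): in P->S C K, the suffix after K is empty, so FOLLOW(K) ⊇ FOLLOW(P) = {bool, do, if}. Thus FOLLOW(K) = {bool, do, if}.
FOLLOW(F): in S->F, the suffix after F is empty, so FOLLOW(F) ⊇ FOLLOW(S) = {$, bool, do, if}; in K->F, the suffix after F is empty, so FOLLOW(F) ⊇ FOLLOW(K) = {bool, do, if}; in K->S F, the suffix after F is empty, so FOLLOW(F) ⊇ FOLLOW(K) = {bool, do, if}. Thus FOLLOW(F) = {$, bool, do, if}.
FOLLOW(P): in F->P do, P is followed by do with FIRST {do}; in C->P, the suffix after P is empty, so FOLLOW(P) ⊇ FOLLOW(C) = {bool, do, if}. Thus FOLLOW(P) = {bool, do, if}.
FOLLOW(C): in P->S C K, C is followed by K with FIRST {λ, bool, do, if}; in P->S C K, the suffix after C is nullable, so FOLLOW(C) ⊇ FOLLOW(P) = {bool, do, if}. Thus FOLLOW(C) = {bool, do, if}.

{bool, do, if}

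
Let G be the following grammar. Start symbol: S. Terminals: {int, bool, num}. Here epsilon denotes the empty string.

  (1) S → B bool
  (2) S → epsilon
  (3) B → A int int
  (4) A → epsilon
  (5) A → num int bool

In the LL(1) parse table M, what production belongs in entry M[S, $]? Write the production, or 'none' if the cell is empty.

FIRST(A) = {epsilon, num}
FIRST(B) = {int, num}  (via A int int)
FIRST(S) = {epsilon, int, num}  (via B bool)
FOLLOW(S) includes $ since S is the start symbol.
FOLLOW(S): S appears on no right-hand side. Thus FOLLOW(S) = {$}.
For S → B bool: FIRST(B bool) = {int, num}, so it goes in M[S, t] for t ∈ {int, num}.
For S → epsilon: FIRST(epsilon) = {epsilon}, so it goes in M[S, t] for t ∈ {}; since epsilon ∈ FIRST, also for every t ∈ FOLLOW(S) = {$}.

S → epsilon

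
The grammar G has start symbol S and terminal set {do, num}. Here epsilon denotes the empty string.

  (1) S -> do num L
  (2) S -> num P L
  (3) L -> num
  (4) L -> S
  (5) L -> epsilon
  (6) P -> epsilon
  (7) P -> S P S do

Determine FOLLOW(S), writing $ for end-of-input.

{$, do, num}

FIRST(S): from S->do num L we get {do}; from S->num P L we get {num}. So FIRST(S) = {do, num}.
FIRST(L): from L->num we get {num}; from L->S we get {do, num}; from L->epsilon we get {epsilon}. So FIRST(L) = {epsilon, do, num}.
FIRST(P): from P->epsilon we get {epsilon}; from P->S P S do we get {do, num}. So FIRST(P) = {epsilon, do, num}.
FOLLOW(S) includes $ since S is the start symbol.
FOLLOW(S): in L->S, the suffix after S is empty, so FOLLOW(S) ⊇ FOLLOW(L) = {$, do, num}; in P->S P S do (occurrence 1), S is followed by P S do with FIRST {do, num}; in P->S P S do (occurrence 2), S is followed by do with FIRST {do}. Thus FOLLOW(S) = {$, do, num}.
FOLLOW(L): in S->do num L, the suffix after L is empty, so FOLLOW(L) ⊇ FOLLOW(S) = {$, do, num}; in S->num P L, the suffix after L is empty, so FOLLOW(L) ⊇ FOLLOW(S) = {$, do, num}. Thus FOLLOW(L) = {$, do, num}.
FOLLOW(P): in S->num P L, P is followed by L with FIRST {epsilon, do, num}; in S->num P L, the suffix after P is nullable, so FOLLOW(P) ⊇ FOLLOW(S) = {$, do, num}; in P->S P S do, P is followed by S do with FIRST {do, num}. Thus FOLLOW(P) = {$, do, num}.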